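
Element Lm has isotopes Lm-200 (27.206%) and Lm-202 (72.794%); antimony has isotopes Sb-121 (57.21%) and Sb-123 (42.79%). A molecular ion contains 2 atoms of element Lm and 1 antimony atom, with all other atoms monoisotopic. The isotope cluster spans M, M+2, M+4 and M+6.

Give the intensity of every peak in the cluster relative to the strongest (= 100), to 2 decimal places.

8.96 : 54.64 : 100.00 : 47.97

Element Lm pattern (n=2): 0.07401664 : 0.39608671 : 0.52989664
Antimony pattern (n=1): 0.5721 : 0.4279
Convolve the two distributions (both contribute in 2-u steps):
  M: 0.07401664×0.5721 = 0.042345
  M+2: 0.07401664×0.4279 + 0.39608671×0.5721 = 0.258273
  M+4: 0.39608671×0.4279 + 0.52989664×0.5721 = 0.472639
  M+6: 0.52989664×0.4279 = 0.226743
Scale to base peak (0.472639) = 100: 8.96 : 54.64 : 100.00 : 47.97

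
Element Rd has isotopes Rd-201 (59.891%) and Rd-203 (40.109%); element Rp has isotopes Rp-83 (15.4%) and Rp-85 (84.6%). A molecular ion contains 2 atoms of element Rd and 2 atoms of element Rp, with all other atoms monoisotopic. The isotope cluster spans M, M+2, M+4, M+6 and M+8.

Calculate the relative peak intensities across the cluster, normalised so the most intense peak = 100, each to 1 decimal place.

2.2 : 27.2 : 100.0 : 100.0 : 29.8

Element Rd pattern (n=2): 0.35869319 : 0.48043362 : 0.16087319
Element Rp pattern (n=2): 0.023716 : 0.260568 : 0.715716
Convolve the two distributions (both contribute in 2-u steps):
  M: 0.35869319×0.023716 = 0.008507
  M+2: 0.35869319×0.260568 + 0.48043362×0.023716 = 0.104858
  M+4: 0.35869319×0.715716 + 0.48043362×0.260568 + 0.16087319×0.023716 = 0.385723
  M+6: 0.48043362×0.715716 + 0.16087319×0.260568 = 0.385772
  M+8: 0.16087319×0.715716 = 0.115140
Scale to base peak (0.385772) = 100: 2.2 : 27.2 : 100.0 : 100.0 : 29.8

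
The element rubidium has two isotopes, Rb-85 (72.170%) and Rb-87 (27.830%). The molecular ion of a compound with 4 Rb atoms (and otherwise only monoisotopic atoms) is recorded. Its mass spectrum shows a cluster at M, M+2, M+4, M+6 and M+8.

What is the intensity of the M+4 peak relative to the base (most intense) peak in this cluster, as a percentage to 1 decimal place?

Binomial terms of (0.72170 + 0.27830)^4: M 0.2713, M+2 0.4184, M+4 0.2420, M+6 0.0622, M+8 0.0060 → M+2 is the base peak.
P(M+2) = C(4,1) × 0.72170^3 × 0.27830^1 = 4 × 0.37589809 × 0.2783 = 0.418450 (base)
P(M+4) = C(4,2) × 0.72170^2 × 0.27830^2 = 6 × 0.52085089 × 0.07745089 = 0.242042
Relative intensity = 0.242042 / 0.418450 × 100 = 57.8

57.8%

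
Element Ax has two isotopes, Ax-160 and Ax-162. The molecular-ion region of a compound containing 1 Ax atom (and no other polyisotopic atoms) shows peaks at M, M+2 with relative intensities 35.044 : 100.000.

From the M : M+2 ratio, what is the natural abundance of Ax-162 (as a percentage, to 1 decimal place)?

74.0%

Let p = fractional abundance of Ax-160. I(M+2)/I(M) = [C(1,1)·p^0·(1−p)] / p^1 = 1·(1−p)/p = 100.000/35.044 = 2.8536
(1−p)/p = 2.8536/1 = 2.8536  ⇒  p = 1/(1 + 2.8536) = 0.2595
Ax-160: 26.0%, Ax-162: 74.0%.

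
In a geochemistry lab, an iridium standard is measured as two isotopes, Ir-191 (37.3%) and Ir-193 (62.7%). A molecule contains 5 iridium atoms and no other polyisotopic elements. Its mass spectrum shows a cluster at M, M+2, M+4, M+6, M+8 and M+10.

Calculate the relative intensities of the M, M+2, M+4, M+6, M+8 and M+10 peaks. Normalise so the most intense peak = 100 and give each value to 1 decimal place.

2.1 : 17.7 : 59.5 : 100.0 : 84.0 : 28.3

Each Ir atom is independently Ir-191 (p = 0.373) or Ir-193 (q = 0.627); the cluster is the binomial expansion (p + q)^5.
P(M) = 0.373^5 = 0.007220
P(M+2) = 5 × 0.373^4 × 0.627^1 = 0.060684
P(M+4) = 10 × 0.373^3 × 0.627^2 = 0.204015
P(M+6) = 10 × 0.373^2 × 0.627^3 = 0.342942
P(M+8) = 5 × 0.373^1 × 0.627^4 = 0.288237
P(M+10) = 0.627^5 = 0.096903
The M+6 peak is largest (0.342942); scaling to 100 gives 2.1 : 17.7 : 59.5 : 100.0 : 84.0 : 28.3.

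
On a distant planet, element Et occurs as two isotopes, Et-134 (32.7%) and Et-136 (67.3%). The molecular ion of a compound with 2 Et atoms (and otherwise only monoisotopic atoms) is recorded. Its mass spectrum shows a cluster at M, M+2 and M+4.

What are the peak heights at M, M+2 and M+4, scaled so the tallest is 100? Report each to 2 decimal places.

23.61 : 97.18 : 100.00

Each Et atom is independently Et-134 (p = 0.327) or Et-136 (q = 0.673); the cluster is the binomial expansion (p + q)^2.
P(M) = 0.327^2 = 0.106929
P(M+2) = 2 × 0.327^1 × 0.673^1 = 0.440142
P(M+4) = 0.673^2 = 0.452929
The M+4 peak is largest (0.452929); scaling to 100 gives 23.61 : 97.18 : 100.00.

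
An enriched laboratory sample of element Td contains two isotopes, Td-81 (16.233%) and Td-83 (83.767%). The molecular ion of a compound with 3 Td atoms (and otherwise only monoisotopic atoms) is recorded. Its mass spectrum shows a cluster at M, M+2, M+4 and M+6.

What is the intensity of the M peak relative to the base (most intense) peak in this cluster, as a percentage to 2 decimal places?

(0.16233 + 0.83767)^3 gives M 0.0043, M+2 0.0662, M+4 0.3417, M+6 0.5878; the largest is M+6.
P(M+6) = C(3,3) × 0.16233^0 × 0.83767^3 = 1 × 1.0000 × 0.58778552 = 0.587786 (base)
P(M) = C(3,0) × 0.16233^3 × 0.83767^0 = 1 × 0.00427756 × 1.0000 = 0.004278
Relative intensity = 0.004278 / 0.587786 × 100 = 0.73

0.73%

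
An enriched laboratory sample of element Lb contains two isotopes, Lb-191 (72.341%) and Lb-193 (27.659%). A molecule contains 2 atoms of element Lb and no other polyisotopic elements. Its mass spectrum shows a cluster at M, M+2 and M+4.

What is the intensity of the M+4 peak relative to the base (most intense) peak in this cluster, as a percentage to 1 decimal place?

Term probabilities: M 0.5233, M+2 0.4002, M+4 0.0765. Base peak = M.
P(M) = C(2,0) × 0.72341^2 × 0.27659^0 = 1 × 0.52332203 × 1.0000 = 0.523322 (base)
P(M+4) = C(2,2) × 0.72341^0 × 0.27659^2 = 1 × 1.0000 × 0.07650203 = 0.076502
Relative intensity = 0.076502 / 0.523322 × 100 = 14.6

14.6%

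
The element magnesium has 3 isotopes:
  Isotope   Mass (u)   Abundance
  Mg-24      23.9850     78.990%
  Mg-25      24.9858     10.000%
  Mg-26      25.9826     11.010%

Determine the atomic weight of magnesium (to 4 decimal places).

24.3050 u

Weight each isotope mass by its fractional abundance: 0.78990 × 23.9850 + 0.10000 × 24.9858 + 0.11010 × 25.9826
= 18.94575 + 2.49858 + 2.86068 = 24.30501 u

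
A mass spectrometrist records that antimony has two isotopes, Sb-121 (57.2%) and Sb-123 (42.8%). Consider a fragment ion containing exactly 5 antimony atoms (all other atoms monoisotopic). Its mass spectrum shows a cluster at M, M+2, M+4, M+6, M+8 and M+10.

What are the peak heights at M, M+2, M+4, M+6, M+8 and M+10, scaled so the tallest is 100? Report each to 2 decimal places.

Expanding (0.572 + 0.428)^5:
P(M) = 0.572^5 = 0.061232
P(M+2) = 5 × 0.572^4 × 0.428^1 = 0.229086
P(M+4) = 10 × 0.572^3 × 0.428^2 = 0.342827
P(M+6) = 10 × 0.572^2 × 0.428^3 = 0.256521
P(M+8) = 5 × 0.572^1 × 0.428^4 = 0.095971
P(M+10) = 0.428^5 = 0.014362
The M+4 peak is largest (0.342827); scaling to 100 gives 17.86 : 66.82 : 100.00 : 74.83 : 27.99 : 4.19.

17.86 : 66.82 : 100.00 : 74.83 : 27.99 : 4.19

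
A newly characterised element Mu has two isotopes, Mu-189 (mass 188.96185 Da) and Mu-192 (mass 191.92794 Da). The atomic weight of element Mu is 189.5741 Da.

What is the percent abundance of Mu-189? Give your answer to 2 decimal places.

With x = fraction of Mu-189 (so Mu-192 is 1 − x):
188.96185·x + 191.92794·(1 − x) = 189.5741
(188.96185 − 191.92794)·x = 189.5741 − 191.92794
x = -2.35384 / -2.96609 = 0.79358 → 79.36% Mu-189, 20.64% Mu-192.

79.36%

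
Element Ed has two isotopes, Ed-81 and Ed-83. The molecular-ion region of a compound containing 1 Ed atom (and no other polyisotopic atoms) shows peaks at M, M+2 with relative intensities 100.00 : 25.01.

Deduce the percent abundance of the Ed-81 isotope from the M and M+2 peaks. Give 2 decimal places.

Write p for the Ed-81 fraction. I(M+2)/I(M) = [C(1,1)·p^0·(1−p)] / p^1 = 1·(1−p)/p = 25.01/100.00 = 0.2501
(1−p)/p = 0.2501/1 = 0.2501  ⇒  p = 1/(1 + 0.2501) = 0.7999
Ed-81: 79.99%, Ed-83: 20.01%.

79.99%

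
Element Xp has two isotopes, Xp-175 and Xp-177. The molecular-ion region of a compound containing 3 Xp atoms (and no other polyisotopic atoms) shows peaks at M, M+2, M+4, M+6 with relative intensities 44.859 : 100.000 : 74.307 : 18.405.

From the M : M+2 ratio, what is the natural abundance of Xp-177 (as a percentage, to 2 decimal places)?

42.63%

Write p for the Xp-175 fraction. I(M+2)/I(M) = [C(3,1)·p^2·(1−p)] / p^3 = 3·(1−p)/p = 100.000/44.859 = 2.2292
(1−p)/p = 2.2292/3 = 0.7431  ⇒  p = 1/(1 + 0.7431) = 0.5737
Xp-175: 57.37%, Xp-177: 42.63%.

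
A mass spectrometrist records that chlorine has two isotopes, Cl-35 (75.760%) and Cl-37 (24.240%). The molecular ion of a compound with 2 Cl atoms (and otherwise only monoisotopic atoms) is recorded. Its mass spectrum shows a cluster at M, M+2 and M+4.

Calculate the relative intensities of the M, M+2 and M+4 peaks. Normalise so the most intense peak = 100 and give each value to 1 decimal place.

Expanding (0.75760 + 0.24240)^2:
P(M) = 0.75760^2 = 0.573958
P(M+2) = 2 × 0.75760^1 × 0.24240^1 = 0.367284
P(M+4) = 0.24240^2 = 0.058758
The M peak is largest (0.573958); scaling to 100 gives 100.0 : 64.0 : 10.2.

100.0 : 64.0 : 10.2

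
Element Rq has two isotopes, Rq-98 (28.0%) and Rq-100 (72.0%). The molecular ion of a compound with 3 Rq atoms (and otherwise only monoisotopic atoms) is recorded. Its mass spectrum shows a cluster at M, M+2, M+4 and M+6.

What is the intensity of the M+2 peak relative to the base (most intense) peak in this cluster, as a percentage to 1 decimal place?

38.9%

(0.280 + 0.720)^3 gives M 0.0220, M+2 0.1693, M+4 0.4355, M+6 0.3732; the largest is M+4.
P(M+4) = C(3,2) × 0.280^1 × 0.720^2 = 3 × 0.2800 × 0.5184 = 0.435456 (base)
P(M+2) = C(3,1) × 0.280^2 × 0.720^1 = 3 × 0.0784 × 0.7200 = 0.169344
Relative intensity = 0.169344 / 0.435456 × 100 = 38.9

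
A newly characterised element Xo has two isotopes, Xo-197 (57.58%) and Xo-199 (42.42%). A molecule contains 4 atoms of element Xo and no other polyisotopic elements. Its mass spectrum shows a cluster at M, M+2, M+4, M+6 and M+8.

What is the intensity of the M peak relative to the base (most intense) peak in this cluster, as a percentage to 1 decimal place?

30.7%

Binomial terms of (0.5758 + 0.4242)^4: M 0.1099, M+2 0.3239, M+4 0.3580, M+6 0.1758, M+8 0.0324 → M+4 is the base peak.
P(M+4) = C(4,2) × 0.5758^2 × 0.4242^2 = 6 × 0.33154564 × 0.17994564 = 0.357961 (base)
P(M) = C(4,0) × 0.5758^4 × 0.4242^0 = 1 × 0.10992251 × 1.0000 = 0.109923
Relative intensity = 0.109923 / 0.357961 × 100 = 30.7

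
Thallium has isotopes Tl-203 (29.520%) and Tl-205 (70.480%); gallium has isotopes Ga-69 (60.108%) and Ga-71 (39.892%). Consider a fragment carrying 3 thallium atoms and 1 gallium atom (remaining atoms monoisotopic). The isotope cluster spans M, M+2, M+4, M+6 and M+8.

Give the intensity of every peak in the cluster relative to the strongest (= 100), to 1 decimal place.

4.0 : 31.4 : 87.6 : 100.0 : 36.2

Thallium pattern (n=3): 0.02572463 : 0.18425524 : 0.43991564 : 0.35010449
Gallium pattern (n=1): 0.60108 : 0.39892
Convolve the two distributions (both contribute in 2-u steps):
  M: 0.02572463×0.60108 = 0.015463
  M+2: 0.02572463×0.39892 + 0.18425524×0.60108 = 0.121014
  M+4: 0.18425524×0.39892 + 0.43991564×0.60108 = 0.337928
  M+6: 0.43991564×0.39892 + 0.35010449×0.60108 = 0.385932
  M+8: 0.35010449×0.39892 = 0.139664
Scale to base peak (0.385932) = 100: 4.0 : 31.4 : 87.6 : 100.0 : 36.2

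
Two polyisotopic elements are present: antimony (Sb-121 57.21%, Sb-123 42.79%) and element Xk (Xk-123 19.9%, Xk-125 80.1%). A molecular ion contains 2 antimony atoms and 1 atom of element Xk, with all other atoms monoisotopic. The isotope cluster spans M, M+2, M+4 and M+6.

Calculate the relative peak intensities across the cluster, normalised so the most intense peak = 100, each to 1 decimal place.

15.2 : 83.9 : 100.0 : 34.2

Antimony pattern (n=2): 0.32729841 : 0.48960318 : 0.18309841
Element Xk pattern (n=1): 0.1990 : 0.8010
Convolve the two distributions (both contribute in 2-u steps):
  M: 0.32729841×0.1990 = 0.065132
  M+2: 0.32729841×0.8010 + 0.48960318×0.1990 = 0.359597
  M+4: 0.48960318×0.8010 + 0.18309841×0.1990 = 0.428609
  M+6: 0.18309841×0.8010 = 0.146662
Scale to base peak (0.428609) = 100: 15.2 : 83.9 : 100.0 : 34.2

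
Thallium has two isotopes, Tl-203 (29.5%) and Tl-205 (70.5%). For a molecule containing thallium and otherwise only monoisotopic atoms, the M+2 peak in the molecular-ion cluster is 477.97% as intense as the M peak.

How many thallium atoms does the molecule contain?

For n independent Tl atoms, I(M+2)/I(M) = n · (abundance Tl-205) / (abundance Tl-203) = n · 0.705/0.295.
n = 4.7797 × 0.295/0.705 = 2.00 ≈ 2

2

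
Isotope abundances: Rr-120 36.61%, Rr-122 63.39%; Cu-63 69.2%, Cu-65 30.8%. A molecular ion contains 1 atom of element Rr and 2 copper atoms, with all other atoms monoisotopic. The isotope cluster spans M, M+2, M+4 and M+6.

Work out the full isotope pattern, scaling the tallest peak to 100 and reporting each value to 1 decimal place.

38.1 : 100.0 : 66.3 : 13.1

Element Rr pattern (n=1): 0.3661 : 0.6339
Copper pattern (n=2): 0.478864 : 0.426272 : 0.094864
Convolve the two distributions (both contribute in 2-u steps):
  M: 0.3661×0.478864 = 0.175312
  M+2: 0.3661×0.426272 + 0.6339×0.478864 = 0.459610
  M+4: 0.3661×0.094864 + 0.6339×0.426272 = 0.304944
  M+6: 0.6339×0.094864 = 0.060134
Scale to base peak (0.459610) = 100: 38.1 : 100.0 : 66.3 : 13.1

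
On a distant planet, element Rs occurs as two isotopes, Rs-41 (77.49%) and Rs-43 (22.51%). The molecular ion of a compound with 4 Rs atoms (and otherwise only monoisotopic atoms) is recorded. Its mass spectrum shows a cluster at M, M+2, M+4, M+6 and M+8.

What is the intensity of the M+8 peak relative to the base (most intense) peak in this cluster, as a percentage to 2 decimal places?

0.61%

(0.7749 + 0.2251)^4 gives M 0.3606, M+2 0.4190, M+4 0.1826, M+6 0.0354, M+8 0.0026; the largest is M+2.
P(M+2) = C(4,1) × 0.7749^3 × 0.2251^1 = 4 × 0.46530421 × 0.2251 = 0.418960 (base)
P(M+8) = C(4,4) × 0.7749^0 × 0.2251^4 = 1 × 1.0000 × 0.00256745 = 0.002567
Relative intensity = 0.002567 / 0.418960 × 100 = 0.61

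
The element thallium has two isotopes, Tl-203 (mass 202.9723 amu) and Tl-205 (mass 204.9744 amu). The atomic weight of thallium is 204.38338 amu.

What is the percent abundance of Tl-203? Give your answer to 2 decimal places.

Let x be the fractional abundance of Tl-203; then Tl-205 has abundance 1 − x.
202.9723·x + 204.9744·(1 − x) = 204.38338
(202.9723 − 204.9744)·x = 204.38338 − 204.9744
x = -0.59102 / -2.0021 = 0.29520 → 29.52% Tl-203, 70.48% Tl-205.

29.52%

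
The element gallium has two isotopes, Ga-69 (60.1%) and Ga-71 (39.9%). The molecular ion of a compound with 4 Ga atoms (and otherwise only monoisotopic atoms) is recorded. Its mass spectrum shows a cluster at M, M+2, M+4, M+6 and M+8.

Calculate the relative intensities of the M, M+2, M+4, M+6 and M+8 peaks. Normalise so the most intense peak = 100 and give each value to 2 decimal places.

37.66 : 100.00 : 99.58 : 44.08 : 7.32

The 4 Ga atoms are independent, so intensities follow the terms of (0.601 + 0.399)^4.
P(M) = 0.601^4 = 0.130466
P(M+2) = 4 × 0.601^3 × 0.399^1 = 0.346463
P(M+4) = 6 × 0.601^2 × 0.399^2 = 0.345021
P(M+6) = 4 × 0.601^1 × 0.399^3 = 0.152705
P(M+8) = 0.399^4 = 0.025345
The M+2 peak is largest (0.346463); scaling to 100 gives 37.66 : 100.00 : 99.58 : 44.08 : 7.32.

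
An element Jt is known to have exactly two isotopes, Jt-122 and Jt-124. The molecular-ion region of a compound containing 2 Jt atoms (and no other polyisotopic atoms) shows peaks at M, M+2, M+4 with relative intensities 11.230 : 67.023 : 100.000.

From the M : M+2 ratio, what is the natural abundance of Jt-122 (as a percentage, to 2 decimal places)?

25.10%

Write p for the Jt-122 fraction. I(M+2)/I(M) = [C(2,1)·p^1·(1−p)] / p^2 = 2·(1−p)/p = 67.023/11.230 = 5.9682
(1−p)/p = 5.9682/2 = 2.9841  ⇒  p = 1/(1 + 2.9841) = 0.2510
Jt-122: 25.10%, Jt-124: 74.90%.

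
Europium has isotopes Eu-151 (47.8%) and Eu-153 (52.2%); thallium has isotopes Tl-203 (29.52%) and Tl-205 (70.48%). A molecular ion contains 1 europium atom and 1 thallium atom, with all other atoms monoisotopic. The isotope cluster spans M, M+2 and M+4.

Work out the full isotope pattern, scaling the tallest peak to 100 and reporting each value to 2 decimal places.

28.74 : 100.00 : 74.93

Europium pattern (n=1): 0.4780 : 0.5220
Thallium pattern (n=1): 0.2952 : 0.7048
Convolve the two distributions (both contribute in 2-u steps):
  M: 0.4780×0.2952 = 0.141106
  M+2: 0.4780×0.7048 + 0.5220×0.2952 = 0.490989
  M+4: 0.5220×0.7048 = 0.367906
Scale to base peak (0.490989) = 100: 28.74 : 100.00 : 74.93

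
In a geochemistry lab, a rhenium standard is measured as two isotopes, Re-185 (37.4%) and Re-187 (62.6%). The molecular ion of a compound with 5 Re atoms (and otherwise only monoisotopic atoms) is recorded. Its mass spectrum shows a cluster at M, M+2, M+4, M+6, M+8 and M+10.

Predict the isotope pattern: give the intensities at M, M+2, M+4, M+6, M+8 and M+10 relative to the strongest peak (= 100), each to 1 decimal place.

2.1 : 17.8 : 59.7 : 100.0 : 83.7 : 28.0

The 5 Re atoms are independent, so intensities follow the terms of (0.374 + 0.626)^5.
P(M) = 0.374^5 = 0.007317
P(M+2) = 5 × 0.374^4 × 0.626^1 = 0.061239
P(M+4) = 10 × 0.374^3 × 0.626^2 = 0.205005
P(M+6) = 10 × 0.374^2 × 0.626^3 = 0.343136
P(M+8) = 5 × 0.374^1 × 0.626^4 = 0.287170
P(M+10) = 0.626^5 = 0.096133
The M+6 peak is largest (0.343136); scaling to 100 gives 2.1 : 17.8 : 59.7 : 100.0 : 83.7 : 28.0.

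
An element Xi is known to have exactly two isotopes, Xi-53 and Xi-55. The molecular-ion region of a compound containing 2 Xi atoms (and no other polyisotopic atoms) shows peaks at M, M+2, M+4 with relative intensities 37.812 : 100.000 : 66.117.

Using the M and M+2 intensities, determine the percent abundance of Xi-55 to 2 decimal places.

56.94%

Write p for the Xi-53 fraction. I(M+2)/I(M) = [C(2,1)·p^1·(1−p)] / p^2 = 2·(1−p)/p = 100.000/37.812 = 2.6447
(1−p)/p = 2.6447/2 = 1.3223  ⇒  p = 1/(1 + 1.3223) = 0.4306
Xi-53: 43.06%, Xi-55: 56.94%.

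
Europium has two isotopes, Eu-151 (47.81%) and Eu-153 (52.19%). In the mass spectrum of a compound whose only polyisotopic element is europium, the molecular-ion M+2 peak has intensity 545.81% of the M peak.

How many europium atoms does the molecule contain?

5

The M+2/M ratio from n Eu atoms is n · q/p = n · 0.5219/0.4781.
n = 5.4581 × 0.4781/0.5219 = 5.00 ≈ 5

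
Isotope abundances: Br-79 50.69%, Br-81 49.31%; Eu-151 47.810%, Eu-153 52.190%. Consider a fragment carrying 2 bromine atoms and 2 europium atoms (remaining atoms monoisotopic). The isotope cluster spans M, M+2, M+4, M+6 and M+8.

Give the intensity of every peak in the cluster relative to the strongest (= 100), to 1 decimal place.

15.7 : 64.7 : 100.0 : 68.7 : 17.7

Bromine pattern (n=2): 0.25694761 : 0.49990478 : 0.24314761
Europium pattern (n=2): 0.22857961 : 0.49904078 : 0.27237961
Convolve the two distributions (both contribute in 2-u steps):
  M: 0.25694761×0.22857961 = 0.058733
  M+2: 0.25694761×0.49904078 + 0.49990478×0.22857961 = 0.242495
  M+4: 0.25694761×0.27237961 + 0.49990478×0.49904078 + 0.24314761×0.22857961 = 0.375039
  M+6: 0.49990478×0.27237961 + 0.24314761×0.49904078 = 0.257504
  M+8: 0.24314761×0.27237961 = 0.066228
Scale to base peak (0.375039) = 100: 15.7 : 64.7 : 100.0 : 68.7 : 17.7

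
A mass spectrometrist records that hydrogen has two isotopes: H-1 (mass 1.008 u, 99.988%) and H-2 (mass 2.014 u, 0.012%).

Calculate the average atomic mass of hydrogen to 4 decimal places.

Average mass = Σ (abundance × isotope mass) = 0.99988 × 1.008 + 0.00012 × 2.014
= 1.00788 + 0.00024 = 1.00812 u

1.0081 u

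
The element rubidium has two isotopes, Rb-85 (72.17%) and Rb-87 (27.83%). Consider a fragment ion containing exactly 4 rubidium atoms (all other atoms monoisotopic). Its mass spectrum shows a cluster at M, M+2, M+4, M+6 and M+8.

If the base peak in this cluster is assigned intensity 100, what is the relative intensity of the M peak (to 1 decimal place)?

Binomial terms of (0.7217 + 0.2783)^4: M 0.2713, M+2 0.4184, M+4 0.2420, M+6 0.0622, M+8 0.0060 → M+2 is the base peak.
P(M+2) = C(4,1) × 0.7217^3 × 0.2783^1 = 4 × 0.37589809 × 0.2783 = 0.418450 (base)
P(M) = C(4,0) × 0.7217^4 × 0.2783^0 = 1 × 0.27128565 × 1.0000 = 0.271286
Relative intensity = 0.271286 / 0.418450 × 100 = 64.8

64.8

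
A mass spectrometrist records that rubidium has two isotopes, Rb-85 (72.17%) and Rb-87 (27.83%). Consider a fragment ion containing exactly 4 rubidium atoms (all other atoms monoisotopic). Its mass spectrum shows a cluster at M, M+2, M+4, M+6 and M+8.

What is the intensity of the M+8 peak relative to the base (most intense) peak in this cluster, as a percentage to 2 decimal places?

(0.7217 + 0.2783)^4 gives M 0.2713, M+2 0.4184, M+4 0.2420, M+6 0.0622, M+8 0.0060; the largest is M+2.
P(M+2) = C(4,1) × 0.7217^3 × 0.2783^1 = 4 × 0.37589809 × 0.2783 = 0.418450 (base)
P(M+8) = C(4,4) × 0.7217^0 × 0.2783^4 = 1 × 1.0000 × 0.00599864 = 0.005999
Relative intensity = 0.005999 / 0.418450 × 100 = 1.43

1.43%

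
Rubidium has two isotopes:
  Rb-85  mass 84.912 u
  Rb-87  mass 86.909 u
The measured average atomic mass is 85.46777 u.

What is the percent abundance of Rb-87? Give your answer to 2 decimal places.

27.83%

Writing the weighted mean with unknown fraction x of Rb-85:
84.912·x + 86.909·(1 − x) = 85.46777
(84.912 − 86.909)·x = 85.46777 − 86.909
x = -1.44123 / -1.997 = 0.72170 → 72.17% Rb-85, 27.83% Rb-87.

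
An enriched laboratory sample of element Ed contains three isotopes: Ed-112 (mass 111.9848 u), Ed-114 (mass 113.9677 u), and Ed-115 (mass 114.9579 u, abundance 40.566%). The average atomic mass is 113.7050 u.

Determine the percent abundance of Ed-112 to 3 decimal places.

33.506%

Let x and y be the fractions of Ed-112 and Ed-114. Then x + y = 1 − 0.40566 = 0.59434 and 111.9848x + 113.9677y = 113.7050 − 0.40566×114.9579 = 67.071178286.
Substituting: 111.9848x + 113.9677(0.59434 − x) = 67.071178286
(111.9848 − 113.9677)x = -0.664384532  ⇒  x = 0.33506, y = 0.25928
Ed-112: 33.506%, Ed-114: 25.928%.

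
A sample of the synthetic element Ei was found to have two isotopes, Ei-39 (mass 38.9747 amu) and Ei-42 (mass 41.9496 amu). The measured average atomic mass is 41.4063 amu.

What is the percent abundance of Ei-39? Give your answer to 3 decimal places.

18.263%

Writing the weighted mean with unknown fraction x of Ei-39:
38.9747·x + 41.9496·(1 − x) = 41.4063
(38.9747 − 41.9496)·x = 41.4063 − 41.9496
x = -0.5433 / -2.9749 = 0.18263 → 18.263% Ei-39, 81.737% Ei-42.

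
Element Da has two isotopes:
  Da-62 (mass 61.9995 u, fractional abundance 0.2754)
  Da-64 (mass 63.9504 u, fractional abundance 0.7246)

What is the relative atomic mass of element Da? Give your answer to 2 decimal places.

Weight each isotope mass by its fractional abundance: 0.2754 × 61.9995 + 0.7246 × 63.9504
= 17.07466 + 46.33846 = 63.41312 u

63.41 u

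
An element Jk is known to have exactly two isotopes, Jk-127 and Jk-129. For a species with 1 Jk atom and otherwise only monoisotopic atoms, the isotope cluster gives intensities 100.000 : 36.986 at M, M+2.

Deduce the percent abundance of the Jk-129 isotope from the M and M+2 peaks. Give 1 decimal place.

27.0%

Write p for the Jk-127 fraction. I(M+2)/I(M) = [C(1,1)·p^0·(1−p)] / p^1 = 1·(1−p)/p = 36.986/100.000 = 0.3699
(1−p)/p = 0.3699/1 = 0.3699  ⇒  p = 1/(1 + 0.3699) = 0.7300
Jk-127: 73.0%, Jk-129: 27.0%.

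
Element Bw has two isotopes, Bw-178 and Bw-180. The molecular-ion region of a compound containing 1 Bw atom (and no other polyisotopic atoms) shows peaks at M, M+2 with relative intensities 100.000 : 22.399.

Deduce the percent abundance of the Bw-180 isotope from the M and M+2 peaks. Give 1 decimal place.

Let p = fractional abundance of Bw-178. I(M+2)/I(M) = [C(1,1)·p^0·(1−p)] / p^1 = 1·(1−p)/p = 22.399/100.000 = 0.2240
(1−p)/p = 0.2240/1 = 0.2240  ⇒  p = 1/(1 + 0.2240) = 0.8170
Bw-178: 81.7%, Bw-180: 18.3%.

18.3%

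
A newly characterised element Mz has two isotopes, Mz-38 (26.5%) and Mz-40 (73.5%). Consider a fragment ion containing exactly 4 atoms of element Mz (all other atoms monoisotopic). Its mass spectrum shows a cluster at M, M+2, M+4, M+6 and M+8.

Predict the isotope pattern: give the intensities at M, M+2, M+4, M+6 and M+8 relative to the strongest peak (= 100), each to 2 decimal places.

1.17 : 13.00 : 54.08 : 100.00 : 69.34

Expanding (0.265 + 0.735)^4:
P(M) = 0.265^4 = 0.004932
P(M+2) = 4 × 0.265^3 × 0.735^1 = 0.054712
P(M+4) = 6 × 0.265^2 × 0.735^2 = 0.227624
P(M+6) = 4 × 0.265^1 × 0.735^3 = 0.420889
P(M+8) = 0.735^4 = 0.291843
The M+6 peak is largest (0.420889); scaling to 100 gives 1.17 : 13.00 : 54.08 : 100.00 : 69.34.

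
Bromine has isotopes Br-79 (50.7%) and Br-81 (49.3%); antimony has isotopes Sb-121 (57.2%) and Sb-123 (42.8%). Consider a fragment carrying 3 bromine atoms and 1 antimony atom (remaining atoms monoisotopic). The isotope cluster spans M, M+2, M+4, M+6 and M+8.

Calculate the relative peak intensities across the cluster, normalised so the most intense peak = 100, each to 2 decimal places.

19.92 : 73.03 : 100.00 : 60.60 : 13.71

Bromine pattern (n=3): 0.13032384 : 0.38017547 : 0.36967753 : 0.11982316
Antimony pattern (n=1): 0.5720 : 0.4280
Convolve the two distributions (both contribute in 2-u steps):
  M: 0.13032384×0.5720 = 0.074545
  M+2: 0.13032384×0.4280 + 0.38017547×0.5720 = 0.273239
  M+4: 0.38017547×0.4280 + 0.36967753×0.5720 = 0.374171
  M+6: 0.36967753×0.4280 + 0.11982316×0.5720 = 0.226761
  M+8: 0.11982316×0.4280 = 0.051284
Scale to base peak (0.374171) = 100: 19.92 : 73.03 : 100.00 : 60.60 : 13.71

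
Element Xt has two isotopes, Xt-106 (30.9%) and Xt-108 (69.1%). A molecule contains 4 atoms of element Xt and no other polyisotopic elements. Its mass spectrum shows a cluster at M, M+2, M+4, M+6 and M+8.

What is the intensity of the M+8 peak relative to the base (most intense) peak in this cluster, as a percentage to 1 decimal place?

55.9%

Term probabilities: M 0.0091, M+2 0.0815, M+4 0.2735, M+6 0.4078, M+8 0.2280. Base peak = M+6.
P(M+6) = C(4,3) × 0.309^1 × 0.691^3 = 4 × 0.3090 × 0.32993937 = 0.407805 (base)
P(M+8) = C(4,4) × 0.309^0 × 0.691^4 = 1 × 1.0000 × 0.22798811 = 0.227988
Relative intensity = 0.227988 / 0.407805 × 100 = 55.9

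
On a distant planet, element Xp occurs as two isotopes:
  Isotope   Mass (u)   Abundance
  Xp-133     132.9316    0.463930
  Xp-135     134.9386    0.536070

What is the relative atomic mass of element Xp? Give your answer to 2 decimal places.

134.01 u

Ar = Σ fᵢ·mᵢ = 0.463930 × 132.9316 + 0.536070 × 134.9386
= 61.67096 + 72.33654 = 134.00750 u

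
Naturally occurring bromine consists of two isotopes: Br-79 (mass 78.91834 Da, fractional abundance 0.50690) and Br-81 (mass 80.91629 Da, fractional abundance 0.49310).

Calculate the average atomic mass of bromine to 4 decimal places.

79.9035 Da

Ar = Σ fᵢ·mᵢ = 0.50690 × 78.91834 + 0.49310 × 80.91629
= 40.003707 + 39.899823 = 79.903530 Da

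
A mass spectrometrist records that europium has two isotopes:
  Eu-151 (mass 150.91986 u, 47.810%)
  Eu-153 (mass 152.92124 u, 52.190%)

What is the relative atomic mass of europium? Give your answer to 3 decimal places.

Ar = Σ fᵢ·mᵢ = 0.47810 × 150.91986 + 0.52190 × 152.92124
= 72.154785 + 79.809595 = 151.964380 u

151.964 u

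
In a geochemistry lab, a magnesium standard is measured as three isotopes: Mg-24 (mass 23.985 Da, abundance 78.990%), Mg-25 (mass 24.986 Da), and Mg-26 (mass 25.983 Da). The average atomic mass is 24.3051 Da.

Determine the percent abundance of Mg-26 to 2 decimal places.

11.01%

Let x and y be the fractions of Mg-25 and Mg-26. Then x + y = 1 − 0.78990 = 0.21010 and 24.986x + 25.983y = 24.3051 − 0.78990×23.985 = 5.3593485.
Substituting: 24.986x + 25.983(0.21010 − x) = 5.3593485
(24.986 − 25.983)x = -0.0996798  ⇒  x = 0.09998, y = 0.11012
Mg-25: 10.00%, Mg-26: 11.01%.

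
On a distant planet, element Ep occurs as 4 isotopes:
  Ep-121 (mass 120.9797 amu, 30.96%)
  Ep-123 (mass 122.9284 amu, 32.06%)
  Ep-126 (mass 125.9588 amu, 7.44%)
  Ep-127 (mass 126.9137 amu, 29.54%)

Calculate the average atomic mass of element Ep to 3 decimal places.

123.728 amu

Ar = Σ fᵢ·mᵢ = 0.3096 × 120.9797 + 0.3206 × 122.9284 + 0.0744 × 125.9588 + 0.2954 × 126.9137
= 37.45532 + 39.41085 + 9.37133 + 37.49031 = 123.72781 amu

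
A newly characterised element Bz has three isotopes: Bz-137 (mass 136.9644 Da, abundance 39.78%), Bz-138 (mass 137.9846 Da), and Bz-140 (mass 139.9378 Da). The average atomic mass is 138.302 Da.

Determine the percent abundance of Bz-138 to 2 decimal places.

The remaining 60.22% is split between Bz-138 (fraction x) and Bz-140 (fraction 0.6022 − x).
Substituting: 137.9846x + 139.9378(0.6022 − x) = 83.81756168
(137.9846 − 139.9378)x = -0.45298148  ⇒  x = 0.23192, y = 0.37028
Bz-138: 23.19%, Bz-140: 37.03%.

23.19%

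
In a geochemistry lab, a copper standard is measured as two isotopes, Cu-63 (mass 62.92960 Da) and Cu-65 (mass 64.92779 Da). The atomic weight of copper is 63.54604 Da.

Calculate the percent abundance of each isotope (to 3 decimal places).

With x = fraction of Cu-63 (so Cu-65 is 1 − x):
62.92960·x + 64.92779·(1 − x) = 63.54604
(62.92960 − 64.92779)·x = 63.54604 − 64.92779
x = -1.38175 / -1.99819 = 0.69150 → 69.150% Cu-63, 30.850% Cu-65.

Cu-63: 69.150%, Cu-65: 30.850%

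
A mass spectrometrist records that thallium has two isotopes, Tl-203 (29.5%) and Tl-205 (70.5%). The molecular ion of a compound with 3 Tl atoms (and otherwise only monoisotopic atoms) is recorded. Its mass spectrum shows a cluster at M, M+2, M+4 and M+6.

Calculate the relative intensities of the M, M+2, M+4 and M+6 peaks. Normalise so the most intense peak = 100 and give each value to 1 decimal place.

Expanding (0.295 + 0.705)^3:
P(M) = 0.295^3 = 0.025672
P(M+2) = 3 × 0.295^2 × 0.705^1 = 0.184058
P(M+4) = 3 × 0.295^1 × 0.705^2 = 0.439867
P(M+6) = 0.705^3 = 0.350403
The M+4 peak is largest (0.439867); scaling to 100 gives 5.8 : 41.8 : 100.0 : 79.7.

5.8 : 41.8 : 100.0 : 79.7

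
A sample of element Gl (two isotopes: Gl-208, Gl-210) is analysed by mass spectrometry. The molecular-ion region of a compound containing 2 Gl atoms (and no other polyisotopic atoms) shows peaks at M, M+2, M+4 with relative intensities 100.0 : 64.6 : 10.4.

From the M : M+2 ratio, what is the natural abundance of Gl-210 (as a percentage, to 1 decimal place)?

If p is the fraction of Gl that is Gl-208, then I(M+2)/I(M) = [C(2,1)·p^1·(1−p)] / p^2 = 2·(1−p)/p = 64.6/100.0 = 0.6460
(1−p)/p = 0.6460/2 = 0.3230  ⇒  p = 1/(1 + 0.3230) = 0.7559
Gl-208: 75.6%, Gl-210: 24.4%.

24.4%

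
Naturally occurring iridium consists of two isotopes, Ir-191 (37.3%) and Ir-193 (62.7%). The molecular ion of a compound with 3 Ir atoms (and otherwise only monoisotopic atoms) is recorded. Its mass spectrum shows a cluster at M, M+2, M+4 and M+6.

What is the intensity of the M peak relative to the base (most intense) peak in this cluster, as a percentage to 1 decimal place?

11.8%

Binomial terms of (0.373 + 0.627)^3: M 0.0519, M+2 0.2617, M+4 0.4399, M+6 0.2465 → M+4 is the base peak.
P(M+4) = C(3,2) × 0.373^1 × 0.627^2 = 3 × 0.3730 × 0.393129 = 0.439911 (base)
P(M) = C(3,0) × 0.373^3 × 0.627^0 = 1 × 0.05189512 × 1.0000 = 0.051895
Relative intensity = 0.051895 / 0.439911 × 100 = 11.8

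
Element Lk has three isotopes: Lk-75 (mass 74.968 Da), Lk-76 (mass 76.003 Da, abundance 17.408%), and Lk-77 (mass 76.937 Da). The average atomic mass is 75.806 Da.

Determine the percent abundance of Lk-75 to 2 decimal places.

49.18%

Let x and y be the fractions of Lk-75 and Lk-77. Then x + y = 1 − 0.17408 = 0.82592 and 74.968x + 76.937y = 75.806 − 0.17408×76.003 = 62.57539776.
Substituting: 74.968x + 76.937(0.82592 − x) = 62.57539776
(74.968 − 76.937)x = -0.96840928  ⇒  x = 0.49183, y = 0.33409
Lk-75: 49.18%, Lk-77: 33.41%.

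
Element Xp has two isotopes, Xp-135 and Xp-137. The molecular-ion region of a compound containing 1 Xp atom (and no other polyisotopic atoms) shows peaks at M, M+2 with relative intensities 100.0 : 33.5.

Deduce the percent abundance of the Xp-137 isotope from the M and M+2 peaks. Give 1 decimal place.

25.1%

Let p = fractional abundance of Xp-135. I(M+2)/I(M) = [C(1,1)·p^0·(1−p)] / p^1 = 1·(1−p)/p = 33.5/100.0 = 0.3350
(1−p)/p = 0.3350/1 = 0.3350  ⇒  p = 1/(1 + 0.3350) = 0.7491
Xp-135: 74.9%, Xp-137: 25.1%.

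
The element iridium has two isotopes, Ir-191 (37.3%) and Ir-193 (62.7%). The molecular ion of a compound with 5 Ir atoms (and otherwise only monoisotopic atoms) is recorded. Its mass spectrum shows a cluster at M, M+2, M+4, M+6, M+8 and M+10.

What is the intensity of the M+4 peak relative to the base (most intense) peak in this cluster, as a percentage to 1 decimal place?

59.5%

(0.373 + 0.627)^5 gives M 0.0072, M+2 0.0607, M+4 0.2040, M+6 0.3429, M+8 0.2882, M+10 0.0969; the largest is M+6.
P(M+6) = C(5,3) × 0.373^2 × 0.627^3 = 10 × 0.139129 × 0.24649188 = 0.342942 (base)
P(M+4) = C(5,2) × 0.373^3 × 0.627^2 = 10 × 0.05189512 × 0.393129 = 0.204015
Relative intensity = 0.204015 / 0.342942 × 100 = 59.5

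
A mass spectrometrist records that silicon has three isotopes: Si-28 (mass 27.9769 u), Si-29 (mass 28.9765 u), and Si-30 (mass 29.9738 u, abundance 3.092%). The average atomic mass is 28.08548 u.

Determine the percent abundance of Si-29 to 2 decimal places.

Let x and y be the fractions of Si-28 and Si-29. Then x + y = 1 − 0.03092 = 0.96908 and 27.9769x + 28.9765y = 28.08548 − 0.03092×29.9738 = 27.158690104.
Substituting: 27.9769x + 28.9765(0.96908 − x) = 27.158690104
(27.9769 − 28.9765)x = -0.921856516  ⇒  x = 0.92223, y = 0.04685
Si-28: 92.22%, Si-29: 4.69%.

4.69%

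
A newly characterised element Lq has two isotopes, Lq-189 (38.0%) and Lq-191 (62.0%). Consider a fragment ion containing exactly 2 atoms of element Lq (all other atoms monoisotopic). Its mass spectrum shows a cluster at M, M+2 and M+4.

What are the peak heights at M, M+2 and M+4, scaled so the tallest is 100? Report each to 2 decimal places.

30.65 : 100.00 : 81.58

Expanding (0.380 + 0.620)^2:
P(M) = 0.380^2 = 0.144400
P(M+2) = 2 × 0.380^1 × 0.620^1 = 0.471200
P(M+4) = 0.620^2 = 0.384400
The M+2 peak is largest (0.471200); scaling to 100 gives 30.65 : 100.00 : 81.58.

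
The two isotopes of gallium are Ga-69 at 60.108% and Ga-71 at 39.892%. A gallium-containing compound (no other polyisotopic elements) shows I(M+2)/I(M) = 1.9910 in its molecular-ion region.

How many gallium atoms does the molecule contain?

3

For n independent Ga atoms, I(M+2)/I(M) = n · (abundance Ga-71) / (abundance Ga-69) = n · 0.39892/0.60108.
n = 1.9910 × 0.60108/0.39892 = 3.00 ≈ 3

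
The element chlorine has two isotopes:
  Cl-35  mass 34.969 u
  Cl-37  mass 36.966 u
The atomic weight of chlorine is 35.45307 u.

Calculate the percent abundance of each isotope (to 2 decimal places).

Cl-35: 75.76%, Cl-37: 24.24%

Let x be the fractional abundance of Cl-35; then Cl-37 has abundance 1 − x.
34.969·x + 36.966·(1 − x) = 35.45307
(34.969 − 36.966)·x = 35.45307 − 36.966
x = -1.51293 / -1.997 = 0.75760 → 75.76% Cl-35, 24.24% Cl-37.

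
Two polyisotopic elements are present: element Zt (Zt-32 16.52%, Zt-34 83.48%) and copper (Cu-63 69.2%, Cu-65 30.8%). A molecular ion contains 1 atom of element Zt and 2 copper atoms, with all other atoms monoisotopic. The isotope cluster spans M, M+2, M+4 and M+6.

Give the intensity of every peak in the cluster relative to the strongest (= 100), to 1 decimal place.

16.8 : 100.0 : 79.0 : 16.8

Element Zt pattern (n=1): 0.1652 : 0.8348
Copper pattern (n=2): 0.478864 : 0.426272 : 0.094864
Convolve the two distributions (both contribute in 2-u steps):
  M: 0.1652×0.478864 = 0.079108
  M+2: 0.1652×0.426272 + 0.8348×0.478864 = 0.470176
  M+4: 0.1652×0.094864 + 0.8348×0.426272 = 0.371523
  M+6: 0.8348×0.094864 = 0.079192
Scale to base peak (0.470176) = 100: 16.8 : 100.0 : 79.0 : 16.8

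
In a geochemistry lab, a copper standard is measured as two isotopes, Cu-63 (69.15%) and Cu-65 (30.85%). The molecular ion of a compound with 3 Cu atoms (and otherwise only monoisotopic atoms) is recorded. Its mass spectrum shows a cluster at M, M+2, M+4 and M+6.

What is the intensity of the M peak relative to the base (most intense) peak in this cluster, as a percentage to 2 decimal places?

74.72%

(0.6915 + 0.3085)^3 gives M 0.3307, M+2 0.4425, M+4 0.1974, M+6 0.0294; the largest is M+2.
P(M+2) = C(3,1) × 0.6915^2 × 0.3085^1 = 3 × 0.47817225 × 0.3085 = 0.442548 (base)
P(M) = C(3,0) × 0.6915^3 × 0.3085^0 = 1 × 0.33065611 × 1.0000 = 0.330656
Relative intensity = 0.330656 / 0.442548 × 100 = 74.72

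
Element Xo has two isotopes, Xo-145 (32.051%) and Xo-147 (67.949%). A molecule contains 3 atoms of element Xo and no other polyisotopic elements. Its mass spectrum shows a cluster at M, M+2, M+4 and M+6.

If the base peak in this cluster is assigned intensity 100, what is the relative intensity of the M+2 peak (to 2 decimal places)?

47.17

Term probabilities: M 0.0329, M+2 0.2094, M+4 0.4439, M+6 0.3137. Base peak = M+4.
P(M+4) = C(3,2) × 0.32051^1 × 0.67949^2 = 3 × 0.32051 × 0.46170666 = 0.443945 (base)
P(M+2) = C(3,1) × 0.32051^2 × 0.67949^1 = 3 × 0.10272666 × 0.67949 = 0.209405
Relative intensity = 0.209405 / 0.443945 × 100 = 47.17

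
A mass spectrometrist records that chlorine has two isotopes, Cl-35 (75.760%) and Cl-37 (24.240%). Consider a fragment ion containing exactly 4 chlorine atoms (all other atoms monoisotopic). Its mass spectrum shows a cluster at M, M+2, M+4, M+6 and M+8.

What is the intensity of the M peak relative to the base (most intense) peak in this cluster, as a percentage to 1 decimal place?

78.1%

(0.75760 + 0.24240)^4 gives M 0.3294, M+2 0.4216, M+4 0.2023, M+6 0.0432, M+8 0.0035; the largest is M+2.
P(M+2) = C(4,1) × 0.75760^3 × 0.24240^1 = 4 × 0.4348304 × 0.2424 = 0.421612 (base)
P(M) = C(4,0) × 0.75760^4 × 0.24240^0 = 1 × 0.32942751 × 1.0000 = 0.329428
Relative intensity = 0.329428 / 0.421612 × 100 = 78.1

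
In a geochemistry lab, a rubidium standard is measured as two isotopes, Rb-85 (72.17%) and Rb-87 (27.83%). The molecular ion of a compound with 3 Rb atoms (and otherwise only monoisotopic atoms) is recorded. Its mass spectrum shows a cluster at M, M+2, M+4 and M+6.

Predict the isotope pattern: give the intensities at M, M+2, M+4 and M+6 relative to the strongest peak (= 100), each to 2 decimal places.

86.44 : 100.00 : 38.56 : 4.96

The 3 Rb atoms are independent, so intensities follow the terms of (0.7217 + 0.2783)^3.
P(M) = 0.7217^3 = 0.375898
P(M+2) = 3 × 0.7217^2 × 0.2783^1 = 0.434858
P(M+4) = 3 × 0.7217^1 × 0.2783^2 = 0.167689
P(M+6) = 0.2783^3 = 0.021555
The M+2 peak is largest (0.434858); scaling to 100 gives 86.44 : 100.00 : 38.56 : 4.96.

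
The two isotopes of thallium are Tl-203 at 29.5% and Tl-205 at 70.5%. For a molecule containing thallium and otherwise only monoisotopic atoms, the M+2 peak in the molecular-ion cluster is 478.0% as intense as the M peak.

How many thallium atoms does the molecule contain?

With n Tl atoms, P(M+2)/P(M) = C(n,1)·p^(n−1)q / p^n = n·q/p = n · 0.705/0.295.
n = 4.780 × 0.295/0.705 = 2.00 ≈ 2

2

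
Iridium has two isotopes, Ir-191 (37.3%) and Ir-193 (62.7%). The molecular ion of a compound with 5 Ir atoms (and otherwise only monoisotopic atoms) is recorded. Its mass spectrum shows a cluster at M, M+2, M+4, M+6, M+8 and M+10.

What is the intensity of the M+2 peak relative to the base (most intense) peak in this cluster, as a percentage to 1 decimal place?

17.7%

(0.373 + 0.627)^5 gives M 0.0072, M+2 0.0607, M+4 0.2040, M+6 0.3429, M+8 0.2882, M+10 0.0969; the largest is M+6.
P(M+6) = C(5,3) × 0.373^2 × 0.627^3 = 10 × 0.139129 × 0.24649188 = 0.342942 (base)
P(M+2) = C(5,1) × 0.373^4 × 0.627^1 = 5 × 0.01935688 × 0.6270 = 0.060684
Relative intensity = 0.060684 / 0.342942 × 100 = 17.7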